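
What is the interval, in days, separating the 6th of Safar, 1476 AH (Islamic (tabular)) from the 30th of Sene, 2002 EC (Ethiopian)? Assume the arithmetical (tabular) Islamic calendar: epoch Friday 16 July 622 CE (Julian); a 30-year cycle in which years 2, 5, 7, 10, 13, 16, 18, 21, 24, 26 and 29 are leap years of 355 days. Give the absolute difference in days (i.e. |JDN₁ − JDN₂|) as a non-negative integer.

First date → JDN 2471166; second date → JDN 2455385.
The interval is |2471166 − 2455385| = 15781 days.

15781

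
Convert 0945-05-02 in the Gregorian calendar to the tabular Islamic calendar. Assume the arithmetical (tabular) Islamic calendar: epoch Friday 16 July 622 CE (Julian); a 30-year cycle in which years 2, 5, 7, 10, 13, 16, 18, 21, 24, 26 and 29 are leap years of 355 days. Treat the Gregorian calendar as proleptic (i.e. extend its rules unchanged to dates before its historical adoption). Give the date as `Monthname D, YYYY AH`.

Ramadan 11, 333 AH

Both dates share Julian Day Number 2066336; in the tabular Islamic calendar that is 11 Ramadan 333 AH.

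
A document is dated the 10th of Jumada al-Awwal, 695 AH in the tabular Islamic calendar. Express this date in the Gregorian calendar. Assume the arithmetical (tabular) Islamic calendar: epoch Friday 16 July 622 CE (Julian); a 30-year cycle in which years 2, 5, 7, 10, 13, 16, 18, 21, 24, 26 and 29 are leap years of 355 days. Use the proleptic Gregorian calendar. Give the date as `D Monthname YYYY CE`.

23 March 1296 CE

Julian Day Number of the source date = 2194497.
Converting JDN 2194497 to the Gregorian calendar gives 23 March 1296 CE.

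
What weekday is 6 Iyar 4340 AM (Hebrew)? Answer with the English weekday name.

Equivalently 9 May 580 Gregorian, JDN 1933030.
1933030 ≡ 1 (mod 7); counting from Monday = 0 gives Tuesday.

Tuesday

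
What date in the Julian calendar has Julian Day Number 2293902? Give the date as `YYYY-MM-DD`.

1568-05-12

The proleptic Gregorian equivalent of JDN 2293902 is 22 May 1568.
In the Julian calendar that day is 1568-05-12.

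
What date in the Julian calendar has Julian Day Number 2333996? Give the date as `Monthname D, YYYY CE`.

JDN 2333996 is 28 February 1678 in the Gregorian calendar.
In the Julian calendar that day is February 18, 1678 CE.

February 18, 1678 CE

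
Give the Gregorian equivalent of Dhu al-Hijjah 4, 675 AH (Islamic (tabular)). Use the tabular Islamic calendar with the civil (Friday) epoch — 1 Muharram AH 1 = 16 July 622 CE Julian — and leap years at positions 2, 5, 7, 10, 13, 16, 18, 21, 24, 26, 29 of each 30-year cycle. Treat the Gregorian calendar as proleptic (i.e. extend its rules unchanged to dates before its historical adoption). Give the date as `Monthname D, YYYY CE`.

Julian Day Number of the source date = 2187611.
Converting JDN 2187611 to the Gregorian calendar gives 16 May 1277 CE.

May 16, 1277 CE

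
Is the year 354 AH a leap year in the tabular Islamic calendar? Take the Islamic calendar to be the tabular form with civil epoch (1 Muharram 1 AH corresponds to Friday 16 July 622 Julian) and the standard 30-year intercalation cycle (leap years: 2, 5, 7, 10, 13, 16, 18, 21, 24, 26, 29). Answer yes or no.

yes

Year 354 AH is year 24 of its 30-year cycle; leap positions are 2, 5, 7, 10, 13, 16, 18, 21, 24, 26, 29, so it is a leap year (355 days).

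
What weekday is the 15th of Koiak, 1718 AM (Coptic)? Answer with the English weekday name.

Equivalently 24 December 2001 Gregorian, JDN 2452268.
2452268 ≡ 0 (mod 7); counting from Monday = 0 gives Monday.

Monday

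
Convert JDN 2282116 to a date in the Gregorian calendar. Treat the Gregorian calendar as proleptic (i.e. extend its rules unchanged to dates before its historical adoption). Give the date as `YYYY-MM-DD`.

Counting from JDN 2299161 = 15 Oct 1582 gives an offset of -17045 days.

1536-02-14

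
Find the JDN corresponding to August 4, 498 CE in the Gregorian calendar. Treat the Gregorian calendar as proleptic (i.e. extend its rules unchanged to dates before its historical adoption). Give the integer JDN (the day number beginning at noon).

JDN 2451545 is 1 January 2000 CE (Gregorian); the target day is −548378 days from there, so JDN = 1903167.

1903167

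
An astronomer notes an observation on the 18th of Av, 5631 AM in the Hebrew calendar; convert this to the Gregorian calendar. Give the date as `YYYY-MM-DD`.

1871-08-05

Julian Day Number of the source date = 2404645.
Converting JDN 2404645 to the Gregorian calendar gives 5 August 1871 CE.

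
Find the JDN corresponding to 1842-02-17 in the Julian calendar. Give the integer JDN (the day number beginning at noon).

In the Gregorian calendar the same day is 1 March 1842.
JDN 2451545 is 1 January 2000 CE (Gregorian); the target day is −57649 days from there, so JDN = 2393896.

2393896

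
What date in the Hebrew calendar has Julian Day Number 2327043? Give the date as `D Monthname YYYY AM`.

22 Shevat 5419 AM

JDN 2327043 is 15 February 1659 in the Gregorian calendar.
In the Hebrew calendar that day is 22 Shevat 5419 AM.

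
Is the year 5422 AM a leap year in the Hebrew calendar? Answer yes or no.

no

Hebrew year 5422 is year 7 of its 19-year Metonic cycle; leap years are at positions 3, 6, 8, 11, 14, 17, 19, so it is a common year (12 months).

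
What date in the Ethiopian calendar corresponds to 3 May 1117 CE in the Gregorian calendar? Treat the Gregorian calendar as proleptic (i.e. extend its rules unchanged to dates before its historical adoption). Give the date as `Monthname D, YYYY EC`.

Ginbot 1, 1109 EC

Both dates share Julian Day Number 2129158; in the Ethiopian calendar that is 1 Ginbot 1109 EC.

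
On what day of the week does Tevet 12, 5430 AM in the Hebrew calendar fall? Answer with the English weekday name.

In the Gregorian calendar this is 4 January 1670 (JDN 2331019).
Since JDN mod 7 = 5 (0 = Monday), the day is Saturday.

Saturday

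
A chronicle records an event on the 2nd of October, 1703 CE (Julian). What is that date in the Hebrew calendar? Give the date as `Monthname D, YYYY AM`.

Cheshvan 3, 5464 AM

Julian Day Number of the source date = 2343353.
Converting JDN 2343353 to the Hebrew calendar gives 3 Cheshvan 5464 AM.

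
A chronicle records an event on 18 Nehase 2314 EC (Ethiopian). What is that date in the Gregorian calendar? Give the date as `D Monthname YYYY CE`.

Both dates share Julian Day Number 2569391; in the Gregorian calendar that is 27 August 2322 CE.

27 August 2322 CE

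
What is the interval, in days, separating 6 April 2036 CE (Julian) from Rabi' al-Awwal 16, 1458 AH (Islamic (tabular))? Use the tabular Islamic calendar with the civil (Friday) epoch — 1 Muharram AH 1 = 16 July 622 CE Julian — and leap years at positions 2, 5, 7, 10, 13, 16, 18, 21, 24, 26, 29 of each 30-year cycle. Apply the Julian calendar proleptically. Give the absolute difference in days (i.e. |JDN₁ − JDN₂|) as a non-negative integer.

23

JDN of the first date = 2464803.
JDN of the second date = 2464826.
|2464826 − 2464803| = 23.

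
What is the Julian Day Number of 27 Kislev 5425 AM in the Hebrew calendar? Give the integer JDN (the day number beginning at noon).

2329173

Equivalently 15 December 1664 (Gregorian).
JDN 2299161 is 15 October 1582 CE (Gregorian); the target day is +30012 days from there, so JDN = 2329173.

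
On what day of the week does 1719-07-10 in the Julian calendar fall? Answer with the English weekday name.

In the Gregorian calendar this is 21 July 1719 (JDN 2349113).
Since JDN mod 7 = 4 (0 = Monday), the day is Friday.

Friday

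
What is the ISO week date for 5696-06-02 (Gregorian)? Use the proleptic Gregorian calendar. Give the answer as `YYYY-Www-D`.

The weekday is Saturday (ISO weekday 6).
That Saturday belongs to ISO week 22 of ISO year 5696.

5696-W22-6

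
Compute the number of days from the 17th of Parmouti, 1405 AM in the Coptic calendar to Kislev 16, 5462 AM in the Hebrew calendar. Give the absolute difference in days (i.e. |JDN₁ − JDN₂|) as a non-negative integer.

JDN of the first date = 2338067.
JDN of the second date = 2342688.
|2342688 − 2338067| = 4621.

4621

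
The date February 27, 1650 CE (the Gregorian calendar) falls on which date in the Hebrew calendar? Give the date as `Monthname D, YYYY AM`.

Adar I 26, 5410 AM

Julian Day Number of the source date = 2323768.
Converting JDN 2323768 to the Hebrew calendar gives 26 Adar I 5410 AM.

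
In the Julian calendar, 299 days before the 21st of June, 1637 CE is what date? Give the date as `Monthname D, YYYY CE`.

August 26, 1636 CE

Counting 299 days back from JDN 2319144 reaches JDN 2318845, which is August 26, 1636 CE.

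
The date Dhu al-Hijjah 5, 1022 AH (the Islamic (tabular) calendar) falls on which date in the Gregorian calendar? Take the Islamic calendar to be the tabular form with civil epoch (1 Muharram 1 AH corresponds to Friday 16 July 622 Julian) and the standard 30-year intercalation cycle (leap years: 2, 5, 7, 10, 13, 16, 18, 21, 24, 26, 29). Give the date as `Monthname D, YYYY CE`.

Julian Day Number of the source date = 2310577.
Converting JDN 2310577 to the Gregorian calendar gives 16 January 1614 CE.

January 16, 1614 CE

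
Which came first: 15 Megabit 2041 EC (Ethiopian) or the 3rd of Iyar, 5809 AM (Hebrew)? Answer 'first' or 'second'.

First date → JDN 2469525; second date → JDN 2469567.
JDN 2469525 < JDN 2469567, so the first date is earlier.

first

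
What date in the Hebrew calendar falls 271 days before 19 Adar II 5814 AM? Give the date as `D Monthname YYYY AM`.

15 Tammuz 5813 AM

Counting 271 days back from JDN 2471356 reaches JDN 2471085, which is 15 Tammuz 5813 AM.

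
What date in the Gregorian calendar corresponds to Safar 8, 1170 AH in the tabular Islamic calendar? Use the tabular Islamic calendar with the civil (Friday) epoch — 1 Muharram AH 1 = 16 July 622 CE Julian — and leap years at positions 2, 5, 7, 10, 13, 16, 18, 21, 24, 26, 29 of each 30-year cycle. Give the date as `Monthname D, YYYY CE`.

November 2, 1756 CE

Julian Day Number of the source date = 2362732.
Converting JDN 2362732 to the Gregorian calendar gives 2 November 1756 CE.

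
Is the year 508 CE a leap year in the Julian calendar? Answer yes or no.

yes

508 mod 4 = 0, so it is a leap year in the Julian calendar.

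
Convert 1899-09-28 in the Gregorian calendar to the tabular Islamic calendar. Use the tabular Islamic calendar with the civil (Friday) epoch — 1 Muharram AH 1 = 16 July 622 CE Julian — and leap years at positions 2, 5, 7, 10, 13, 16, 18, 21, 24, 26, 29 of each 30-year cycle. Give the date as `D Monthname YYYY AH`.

Julian Day Number of the source date = 2414926.
Converting JDN 2414926 to the tabular Islamic calendar gives 22 Jumada al-Awwal 1317 AH.

22 Jumada al-Awwal 1317 AH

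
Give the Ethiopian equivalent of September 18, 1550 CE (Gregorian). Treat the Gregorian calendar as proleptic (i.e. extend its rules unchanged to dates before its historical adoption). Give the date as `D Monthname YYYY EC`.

11 Meskerem 1543 EC

Both dates share Julian Day Number 2287446; in the Ethiopian calendar that is 11 Meskerem 1543 EC.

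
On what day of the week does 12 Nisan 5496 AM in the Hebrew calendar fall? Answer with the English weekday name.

Equivalently 24 March 1736 Gregorian, JDN 2355204.
Since JDN mod 7 = 5 (0 = Monday), the day is Saturday.

Saturday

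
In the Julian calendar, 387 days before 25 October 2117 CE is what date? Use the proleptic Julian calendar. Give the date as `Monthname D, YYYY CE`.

October 3, 2116 CE

JDN of 25 October 2117 CE = 2494590.
2494590 − 387 = 2494203.
JDN 2494203 in the Julian calendar is October 3, 2116 CE.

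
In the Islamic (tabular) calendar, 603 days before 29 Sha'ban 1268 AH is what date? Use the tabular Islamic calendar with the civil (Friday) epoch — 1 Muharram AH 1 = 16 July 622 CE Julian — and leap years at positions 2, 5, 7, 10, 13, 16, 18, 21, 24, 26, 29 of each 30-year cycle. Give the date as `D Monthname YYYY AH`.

17 Dhu al-Hijjah 1266 AH

JDN of 29 Sha'ban 1268 AH = 2397658.
2397658 − 603 = 2397055.
JDN 2397055 in the tabular Islamic calendar is 17 Dhu al-Hijjah 1266 AH.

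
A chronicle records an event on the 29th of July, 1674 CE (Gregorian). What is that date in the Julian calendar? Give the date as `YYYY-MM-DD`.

The Julian–Gregorian offset here is 10 days (Julian trailing).
29 July 1674 Gregorian − 10 days → 19 July 1674 Julian.

1674-07-19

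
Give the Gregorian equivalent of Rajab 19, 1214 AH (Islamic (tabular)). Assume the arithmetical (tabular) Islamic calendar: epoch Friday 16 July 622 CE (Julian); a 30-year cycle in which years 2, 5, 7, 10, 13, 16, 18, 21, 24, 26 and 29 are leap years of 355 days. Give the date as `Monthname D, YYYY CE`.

December 17, 1799 CE

Both dates share Julian Day Number 2378482; in the Gregorian calendar that is 17 December 1799 CE.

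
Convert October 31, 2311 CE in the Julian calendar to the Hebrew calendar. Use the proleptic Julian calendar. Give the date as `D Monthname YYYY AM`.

4 Kislev 6072 AM

Julian Day Number of the source date = 2565454.
Converting JDN 2565454 to the Hebrew calendar gives 4 Kislev 6072 AM.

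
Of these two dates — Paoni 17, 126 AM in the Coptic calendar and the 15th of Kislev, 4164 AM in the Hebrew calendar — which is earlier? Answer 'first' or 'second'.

The two dates have Julian Day Numbers 1870972 and 1868573 respectively.
Since 1868573 < 1870972, the second date comes first.

second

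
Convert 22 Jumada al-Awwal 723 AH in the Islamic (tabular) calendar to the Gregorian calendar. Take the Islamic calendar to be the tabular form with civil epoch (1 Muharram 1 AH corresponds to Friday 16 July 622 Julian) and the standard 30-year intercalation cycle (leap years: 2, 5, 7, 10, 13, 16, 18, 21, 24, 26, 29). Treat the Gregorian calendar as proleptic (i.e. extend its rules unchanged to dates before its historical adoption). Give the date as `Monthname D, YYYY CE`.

Both dates share Julian Day Number 2204432; in the Gregorian calendar that is 6 June 1323 CE.

June 6, 1323 CE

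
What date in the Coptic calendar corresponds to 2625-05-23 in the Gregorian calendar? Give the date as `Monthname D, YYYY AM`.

Julian Day Number of the source date = 2679964.
Converting JDN 2679964 to the Coptic calendar gives 10 Pashons 2341 AM.

Pashons 10, 2341 AM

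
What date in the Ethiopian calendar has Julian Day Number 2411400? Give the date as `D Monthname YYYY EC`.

25 Tir 1882 EC

JDN 2411400 is 1 February 1890 in the Gregorian calendar.
In the Ethiopian calendar that day is 25 Tir 1882 EC.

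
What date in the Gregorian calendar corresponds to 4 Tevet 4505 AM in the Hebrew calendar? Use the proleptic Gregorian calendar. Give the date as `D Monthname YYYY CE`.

18 December 744 CE

Both dates share Julian Day Number 1993152; in the Gregorian calendar that is 18 December 744 CE.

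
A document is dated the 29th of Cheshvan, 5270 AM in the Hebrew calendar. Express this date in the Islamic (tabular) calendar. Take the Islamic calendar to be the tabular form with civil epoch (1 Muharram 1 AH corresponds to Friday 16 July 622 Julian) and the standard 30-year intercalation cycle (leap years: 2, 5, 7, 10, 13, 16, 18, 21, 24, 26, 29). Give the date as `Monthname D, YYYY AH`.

Rajab 29, 915 AH

The source date corresponds to 22 November 1509 in the proleptic Gregorian calendar (JDN 2272536).
That day falls on 29 Rajab 915 AH in the tabular Islamic calendar.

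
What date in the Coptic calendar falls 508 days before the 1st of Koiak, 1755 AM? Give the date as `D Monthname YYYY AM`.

13 Epip 1753 AM

Counting 508 days back from JDN 2465768 reaches JDN 2465260, which is 13 Epip 1753 AM.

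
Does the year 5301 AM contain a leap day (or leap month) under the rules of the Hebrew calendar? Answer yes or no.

yes

Hebrew year 5301 is year 19 of its 19-year Metonic cycle; leap years are at positions 3, 6, 8, 11, 14, 17, 19, so it is a leap year (13 months).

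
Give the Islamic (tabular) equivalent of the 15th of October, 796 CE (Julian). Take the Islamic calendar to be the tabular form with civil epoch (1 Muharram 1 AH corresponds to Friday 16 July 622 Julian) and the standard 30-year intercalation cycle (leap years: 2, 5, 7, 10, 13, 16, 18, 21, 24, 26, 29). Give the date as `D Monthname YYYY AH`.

7 Sha'ban 180 AH

Julian Day Number of the source date = 2012085.
Converting JDN 2012085 to the tabular Islamic calendar gives 7 Sha'ban 180 AH.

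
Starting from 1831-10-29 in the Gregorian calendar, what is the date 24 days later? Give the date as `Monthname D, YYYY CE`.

November 22, 1831 CE

The starting date is JDN 2390120; 2390120 + 24 = 2390144.
JDN 2390144 corresponds to November 22, 1831 CE.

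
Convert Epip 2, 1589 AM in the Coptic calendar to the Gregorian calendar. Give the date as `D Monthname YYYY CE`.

Julian Day Number of the source date = 2405348.
Converting JDN 2405348 to the Gregorian calendar gives 8 July 1873 CE.

8 July 1873 CE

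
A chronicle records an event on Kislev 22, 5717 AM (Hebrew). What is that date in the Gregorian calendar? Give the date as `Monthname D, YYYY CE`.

Julian Day Number of the source date = 2435804.
Converting JDN 2435804 to the Gregorian calendar gives 26 November 1956 CE.

November 26, 1956 CE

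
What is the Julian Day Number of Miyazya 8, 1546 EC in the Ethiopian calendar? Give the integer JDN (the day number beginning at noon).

2288749

In the proleptic Gregorian calendar the same day is 13 April 1554.
JDN 2451545 is 1 January 2000 CE (Gregorian); the target day is −162796 days from there, so JDN = 2288749.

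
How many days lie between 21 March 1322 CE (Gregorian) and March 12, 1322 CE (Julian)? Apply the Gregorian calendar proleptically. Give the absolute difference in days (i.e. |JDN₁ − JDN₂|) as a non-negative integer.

1

JDN of the first date = 2203990.
JDN of the second date = 2203989.
|2203989 − 2203990| = 1.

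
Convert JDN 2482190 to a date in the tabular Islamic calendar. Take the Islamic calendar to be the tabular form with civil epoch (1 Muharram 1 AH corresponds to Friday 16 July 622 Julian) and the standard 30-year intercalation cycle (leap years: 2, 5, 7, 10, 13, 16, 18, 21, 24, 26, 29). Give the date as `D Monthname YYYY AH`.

JDN 2482190 is 26 November 2083 in the Gregorian calendar.
In the tabular Islamic calendar that day is 16 Rabi' al-Awwal 1507 AH.

16 Rabi' al-Awwal 1507 AH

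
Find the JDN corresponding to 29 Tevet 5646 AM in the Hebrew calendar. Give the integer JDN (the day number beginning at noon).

2409913

In the Gregorian calendar the same day is 6 January 1886.
JDN 2400001 is 17 November 1858 CE (Gregorian), MJD 0; the target day is +9912 days from there, so JDN = 2409913.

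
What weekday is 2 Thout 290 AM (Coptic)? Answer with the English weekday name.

Equivalently 1 September 573 Gregorian, JDN 1930588.
Since JDN mod 7 = 2 (0 = Monday), the day is Wednesday.

Wednesday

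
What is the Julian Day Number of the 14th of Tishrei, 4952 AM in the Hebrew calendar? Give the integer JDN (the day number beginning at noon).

2156347

In the proleptic Gregorian calendar the same day is 11 October 1191.
JDN 2400001 is 17 November 1858 CE (Gregorian), MJD 0; the target day is −243654 days from there, so JDN = 2156347.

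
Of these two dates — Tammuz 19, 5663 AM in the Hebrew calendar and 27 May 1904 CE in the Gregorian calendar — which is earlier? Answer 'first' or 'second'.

The two dates have Julian Day Numbers 2416310 and 2416628 respectively.
Since 2416310 < 2416628, the first date comes first.

first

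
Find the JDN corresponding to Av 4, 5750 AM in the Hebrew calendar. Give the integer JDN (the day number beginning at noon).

2448099

In the Gregorian calendar the same day is 26 July 1990.
JDN 2400001 is 17 November 1858 CE (Gregorian), MJD 0; the target day is +48098 days from there, so JDN = 2448099.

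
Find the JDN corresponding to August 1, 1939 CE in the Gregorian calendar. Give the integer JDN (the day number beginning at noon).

2429477

JDN 2299161 is 15 October 1582 CE (Gregorian); the target day is +130316 days from there, so JDN = 2429477.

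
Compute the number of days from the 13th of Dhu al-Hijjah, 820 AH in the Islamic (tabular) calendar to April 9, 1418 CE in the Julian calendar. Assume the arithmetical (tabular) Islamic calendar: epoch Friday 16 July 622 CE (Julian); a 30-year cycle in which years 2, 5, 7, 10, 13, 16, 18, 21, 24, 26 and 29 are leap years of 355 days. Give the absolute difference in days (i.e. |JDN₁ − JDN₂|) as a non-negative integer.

78

JDN of the first date = 2239003.
JDN of the second date = 2239081.
|2239081 − 2239003| = 78.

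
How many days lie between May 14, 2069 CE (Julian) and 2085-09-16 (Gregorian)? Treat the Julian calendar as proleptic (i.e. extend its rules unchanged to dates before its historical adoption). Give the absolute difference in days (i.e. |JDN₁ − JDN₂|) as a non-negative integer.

5956

JDN of the first date = 2476894.
JDN of the second date = 2482850.
|2482850 − 2476894| = 5956.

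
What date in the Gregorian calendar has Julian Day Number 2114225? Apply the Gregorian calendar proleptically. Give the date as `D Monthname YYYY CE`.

13 June 1076 CE

Counting from JDN 2299161 = 15 Oct 1582 gives an offset of -184936 days.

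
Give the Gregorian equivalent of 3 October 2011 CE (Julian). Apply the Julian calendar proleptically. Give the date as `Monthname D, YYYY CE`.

October 16, 2011 CE

At this point the Julian calendar is 13 days behind the Gregorian.
3 October 2011 Julian + 13 days → 16 October 2011 Gregorian.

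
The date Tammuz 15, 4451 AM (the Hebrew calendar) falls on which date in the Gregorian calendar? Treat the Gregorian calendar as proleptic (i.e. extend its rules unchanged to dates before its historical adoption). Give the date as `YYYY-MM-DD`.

Both dates share Julian Day Number 1973614; in the Gregorian calendar that is 21 June 691 CE.

0691-06-21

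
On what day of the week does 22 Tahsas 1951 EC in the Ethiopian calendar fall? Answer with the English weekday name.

In the Gregorian calendar this is 31 December 1958 (JDN 2436569).
2436569 ≡ 2 (mod 7); counting from Monday = 0 gives Wednesday.

Wednesday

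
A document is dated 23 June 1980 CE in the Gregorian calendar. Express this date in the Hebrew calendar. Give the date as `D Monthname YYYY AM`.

Julian Day Number of the source date = 2444414.
Converting JDN 2444414 to the Hebrew calendar gives 9 Tammuz 5740 AM.

9 Tammuz 5740 AM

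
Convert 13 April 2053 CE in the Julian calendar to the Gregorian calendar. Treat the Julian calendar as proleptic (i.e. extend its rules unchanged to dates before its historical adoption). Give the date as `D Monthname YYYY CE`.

At this point the Julian calendar is 13 days behind the Gregorian.
13 April 2053 Julian + 13 days → 26 April 2053 Gregorian.

26 April 2053 CE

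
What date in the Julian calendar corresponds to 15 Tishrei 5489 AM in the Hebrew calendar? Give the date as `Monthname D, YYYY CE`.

Both dates share Julian Day Number 2352460; in the Julian calendar that is 7 September 1728 CE.

September 7, 1728 CE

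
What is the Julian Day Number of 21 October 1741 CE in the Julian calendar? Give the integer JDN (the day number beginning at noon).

Equivalently 1 November 1741 (Gregorian).
JDN 2451545 is 1 January 2000 CE (Gregorian); the target day is −94293 days from there, so JDN = 2357252.

2357252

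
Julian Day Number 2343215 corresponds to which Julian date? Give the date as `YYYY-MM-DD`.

JDN 2343215 is 28 May 1703 in the Gregorian calendar.
In the Julian calendar that day is 1703-05-17.

1703-05-17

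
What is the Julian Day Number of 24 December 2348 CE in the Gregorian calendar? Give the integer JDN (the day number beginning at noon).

JDN 2400001 is 17 November 1858 CE (Gregorian), MJD 0; the target day is +179006 days from there, so JDN = 2579007.

2579007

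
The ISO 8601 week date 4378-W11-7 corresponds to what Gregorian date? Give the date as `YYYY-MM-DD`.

4378-03-19

ISO week 1 of 4378 is the week containing the first Thursday of 4378.
Week 11, day 7 (Sunday) lands on 4378-03-19.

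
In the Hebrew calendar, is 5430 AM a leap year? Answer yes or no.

Hebrew year 5430 is year 15 of its 19-year Metonic cycle; leap years are at positions 3, 6, 8, 11, 14, 17, 19, so it is a common year (12 months).

no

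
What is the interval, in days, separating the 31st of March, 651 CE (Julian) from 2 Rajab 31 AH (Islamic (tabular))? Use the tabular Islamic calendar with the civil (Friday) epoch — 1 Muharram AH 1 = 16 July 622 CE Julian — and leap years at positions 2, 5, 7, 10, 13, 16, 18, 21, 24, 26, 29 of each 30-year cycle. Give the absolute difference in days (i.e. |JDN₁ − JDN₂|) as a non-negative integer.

324

JDN of the first date = 1958925.
JDN of the second date = 1959249.
|1959249 − 1958925| = 324.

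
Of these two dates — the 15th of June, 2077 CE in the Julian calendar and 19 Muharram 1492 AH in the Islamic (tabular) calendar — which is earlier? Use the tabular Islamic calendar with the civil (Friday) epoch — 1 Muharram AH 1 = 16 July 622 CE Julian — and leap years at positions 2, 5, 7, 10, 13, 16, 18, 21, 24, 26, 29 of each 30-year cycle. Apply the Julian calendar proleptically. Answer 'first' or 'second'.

second

First date → JDN 2479848; second date → JDN 2476819.
JDN 2476819 < JDN 2479848, so the second date is earlier.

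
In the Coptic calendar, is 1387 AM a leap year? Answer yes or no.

1387 mod 4 = 3; in the Coptic calendar a year is leap when year mod 4 = 3, so it is a leap year.

yes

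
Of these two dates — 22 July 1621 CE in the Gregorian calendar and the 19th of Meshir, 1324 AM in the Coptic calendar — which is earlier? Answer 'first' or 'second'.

The two dates have Julian Day Numbers 2313321 and 2308424 respectively.
Since 2308424 < 2313321, the second date comes first.

second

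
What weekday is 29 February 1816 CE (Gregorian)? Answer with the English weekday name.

Thursday

2384399 ≡ 3 (mod 7); counting from Monday = 0 gives Thursday.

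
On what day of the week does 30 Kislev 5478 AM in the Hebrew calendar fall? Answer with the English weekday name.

Saturday

This is JDN 2348519 (4 December 1717 Gregorian).
Since JDN mod 7 = 5 (0 = Monday), the day is Saturday.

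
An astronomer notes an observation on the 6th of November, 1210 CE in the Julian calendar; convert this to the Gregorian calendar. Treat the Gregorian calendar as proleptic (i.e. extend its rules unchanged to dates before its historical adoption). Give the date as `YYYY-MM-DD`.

1210-11-13

At this point the Julian calendar is 7 days behind the Gregorian.
6 November 1210 Julian + 7 days → 13 November 1210 Gregorian.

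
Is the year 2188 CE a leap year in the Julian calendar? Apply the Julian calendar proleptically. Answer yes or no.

yes

2188 mod 4 = 0, so it is a leap year in the Julian calendar.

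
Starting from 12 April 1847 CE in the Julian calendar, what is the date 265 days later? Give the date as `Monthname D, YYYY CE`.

January 2, 1848 CE

The starting date is JDN 2395776; 2395776 + 265 = 2396041.
JDN 2396041 corresponds to January 2, 1848 CE.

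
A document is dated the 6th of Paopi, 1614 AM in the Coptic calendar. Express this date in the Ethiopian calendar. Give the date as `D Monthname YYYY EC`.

Julian Day Number of the source date = 2414213.
Converting JDN 2414213 to the Ethiopian calendar gives 6 Tikimt 1890 EC.

6 Tikimt 1890 EC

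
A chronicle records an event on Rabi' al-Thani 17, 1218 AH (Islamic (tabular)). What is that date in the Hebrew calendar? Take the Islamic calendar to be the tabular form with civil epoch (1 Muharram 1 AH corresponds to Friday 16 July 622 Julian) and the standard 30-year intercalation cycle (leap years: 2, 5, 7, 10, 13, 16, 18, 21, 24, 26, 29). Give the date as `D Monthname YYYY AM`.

18 Av 5563 AM

Both dates share Julian Day Number 2379809; in the Hebrew calendar that is 18 Av 5563 AM.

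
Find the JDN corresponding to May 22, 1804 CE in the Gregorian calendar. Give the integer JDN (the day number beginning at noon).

2380099

JDN 2400001 is 17 November 1858 CE (Gregorian), MJD 0; the target day is −19902 days from there, so JDN = 2380099.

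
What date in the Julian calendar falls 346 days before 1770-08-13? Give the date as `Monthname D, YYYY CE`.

Counting 346 days back from JDN 2367775 reaches JDN 2367429, which is September 1, 1769 CE.

September 1, 1769 CE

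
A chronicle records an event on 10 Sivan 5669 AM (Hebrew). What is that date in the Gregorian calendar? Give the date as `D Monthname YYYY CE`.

30 May 1909 CE

Julian Day Number of the source date = 2418457.
Converting JDN 2418457 to the Gregorian calendar gives 30 May 1909 CE.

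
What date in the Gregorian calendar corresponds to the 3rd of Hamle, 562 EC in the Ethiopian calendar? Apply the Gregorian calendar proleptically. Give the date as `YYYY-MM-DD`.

Julian Day Number of the source date = 1929428.
Converting JDN 1929428 to the Gregorian calendar gives 29 June 570 CE.

0570-06-29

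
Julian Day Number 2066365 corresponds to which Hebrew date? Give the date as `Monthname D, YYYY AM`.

Sivan 11, 4705 AM

JDN 2066365 is 31 May 945 in the proleptic Gregorian calendar.
In the Hebrew calendar that day is Sivan 11, 4705 AM.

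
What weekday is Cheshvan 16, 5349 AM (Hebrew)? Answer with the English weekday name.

Equivalently 6 November 1588 Gregorian, JDN 2301375.
2301375 ≡ 6 (mod 7); counting from Monday = 0 gives Sunday.

Sunday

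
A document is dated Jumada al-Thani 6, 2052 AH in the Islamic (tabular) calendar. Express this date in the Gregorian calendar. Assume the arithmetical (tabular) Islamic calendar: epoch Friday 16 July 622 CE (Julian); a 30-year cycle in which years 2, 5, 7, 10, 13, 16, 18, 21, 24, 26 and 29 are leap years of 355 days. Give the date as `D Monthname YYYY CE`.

22 November 2612 CE

Julian Day Number of the source date = 2675399.
Converting JDN 2675399 to the Gregorian calendar gives 22 November 2612 CE.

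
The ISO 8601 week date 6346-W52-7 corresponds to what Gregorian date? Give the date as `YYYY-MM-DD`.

6346-12-29

ISO week 1 of 6346 is the week containing the first Thursday of 6346.
Week 52, day 7 (Sunday) lands on 6346-12-29.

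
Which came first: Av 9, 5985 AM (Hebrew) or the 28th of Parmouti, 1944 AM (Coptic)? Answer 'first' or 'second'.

first

The two dates have Julian Day Numbers 2533949 and 2534948 respectively.
Since 2533949 < 2534948, the first date comes first.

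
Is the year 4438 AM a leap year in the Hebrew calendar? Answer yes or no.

yes

Hebrew year 4438 is year 11 of its 19-year Metonic cycle; leap years are at positions 3, 6, 8, 11, 14, 17, 19, so it is a leap year (13 months).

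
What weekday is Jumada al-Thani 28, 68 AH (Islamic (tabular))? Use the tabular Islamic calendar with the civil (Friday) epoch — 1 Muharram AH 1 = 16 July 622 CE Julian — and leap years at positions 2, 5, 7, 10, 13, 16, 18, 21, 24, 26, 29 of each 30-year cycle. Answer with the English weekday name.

Thursday

This is JDN 1972358 (12 January 688 Gregorian).
Since JDN mod 7 = 3 (0 = Monday), the day is Thursday.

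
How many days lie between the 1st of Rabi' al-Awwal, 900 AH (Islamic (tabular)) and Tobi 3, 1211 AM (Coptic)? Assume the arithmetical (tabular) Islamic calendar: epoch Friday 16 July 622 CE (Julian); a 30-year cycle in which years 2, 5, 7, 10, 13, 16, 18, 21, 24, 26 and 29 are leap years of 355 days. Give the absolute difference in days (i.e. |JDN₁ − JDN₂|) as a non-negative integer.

29

First date → JDN 2267075; second date → JDN 2267104.
The interval is |2267075 − 2267104| = 29 days.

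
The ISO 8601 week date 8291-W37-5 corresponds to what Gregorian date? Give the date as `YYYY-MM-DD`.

ISO week 1 of 8291 is the week containing the first Thursday of 8291.
Week 37, day 5 (Friday) lands on 8291-09-11.

8291-09-11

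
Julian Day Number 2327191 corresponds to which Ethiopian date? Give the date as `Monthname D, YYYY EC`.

Hamle 9, 1651 EC

JDN 2327191 is 13 July 1659 in the Gregorian calendar.
In the Ethiopian calendar that day is Hamle 9, 1651 EC.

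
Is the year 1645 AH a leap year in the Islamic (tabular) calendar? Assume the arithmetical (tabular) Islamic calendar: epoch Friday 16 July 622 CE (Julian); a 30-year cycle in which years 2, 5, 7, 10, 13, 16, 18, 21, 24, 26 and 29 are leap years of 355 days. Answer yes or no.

Year 1645 AH is year 25 of its 30-year cycle; leap positions are 2, 5, 7, 10, 13, 16, 18, 21, 24, 26, 29, so it is a common year (354 days).

no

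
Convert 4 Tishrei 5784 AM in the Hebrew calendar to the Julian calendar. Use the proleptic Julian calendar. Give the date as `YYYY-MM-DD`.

Both dates share Julian Day Number 2460207; in the Julian calendar that is 6 September 2023 CE.

2023-09-06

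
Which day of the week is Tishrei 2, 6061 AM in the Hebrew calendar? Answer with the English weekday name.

Sunday

This is JDN 2561376 (16 September 2300 Gregorian).
JDN 2561376 mod 7 = 6, and JDN 0 was a Monday, so this is a Sunday.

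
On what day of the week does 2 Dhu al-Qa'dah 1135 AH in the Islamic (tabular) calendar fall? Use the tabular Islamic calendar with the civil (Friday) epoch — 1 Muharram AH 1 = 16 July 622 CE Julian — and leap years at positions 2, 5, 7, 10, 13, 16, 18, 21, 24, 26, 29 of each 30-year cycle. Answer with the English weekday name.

Wednesday

This is JDN 2350588 (4 August 1723 Gregorian).
JDN 2350588 mod 7 = 2, and JDN 0 was a Monday, so this is a Wednesday.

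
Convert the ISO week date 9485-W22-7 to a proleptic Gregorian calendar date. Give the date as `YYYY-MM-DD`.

9485-05-31

ISO week 1 of 9485 is the week containing the first Thursday of 9485.
Week 22, day 7 (Sunday) lands on 9485-05-31.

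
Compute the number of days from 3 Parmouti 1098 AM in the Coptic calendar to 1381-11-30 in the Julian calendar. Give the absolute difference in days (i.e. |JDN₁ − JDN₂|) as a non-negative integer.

119

JDN of the first date = 2225921.
JDN of the second date = 2225802.
|2225802 − 2225921| = 119.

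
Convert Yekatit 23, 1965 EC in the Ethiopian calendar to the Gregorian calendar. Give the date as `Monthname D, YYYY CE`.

March 2, 1973 CE

Julian Day Number of the source date = 2441744.
Converting JDN 2441744 to the Gregorian calendar gives 2 March 1973 CE.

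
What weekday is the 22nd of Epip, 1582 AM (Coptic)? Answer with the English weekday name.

This is JDN 2402811 (28 July 1866 Gregorian).
Since JDN mod 7 = 5 (0 = Monday), the day is Saturday.

Saturday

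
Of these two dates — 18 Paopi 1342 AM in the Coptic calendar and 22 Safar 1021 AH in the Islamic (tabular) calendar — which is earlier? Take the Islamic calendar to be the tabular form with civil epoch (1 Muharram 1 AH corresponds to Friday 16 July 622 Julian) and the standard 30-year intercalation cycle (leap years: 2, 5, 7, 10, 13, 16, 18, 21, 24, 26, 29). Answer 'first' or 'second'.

second

The two dates have Julian Day Numbers 2314877 and 2309945 respectively.
Since 2309945 < 2314877, the second date comes first.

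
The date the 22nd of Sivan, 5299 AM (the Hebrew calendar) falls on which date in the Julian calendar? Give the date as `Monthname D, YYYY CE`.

June 8, 1539 CE

The source date corresponds to 18 June 1539 in the proleptic Gregorian calendar (JDN 2283336).
That day falls on 8 June 1539 CE in the Julian calendar.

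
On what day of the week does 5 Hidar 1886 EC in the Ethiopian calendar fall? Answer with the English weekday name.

Monday

In the Gregorian calendar this is 13 November 1893 (JDN 2412781).
Since JDN mod 7 = 0 (0 = Monday), the day is Monday.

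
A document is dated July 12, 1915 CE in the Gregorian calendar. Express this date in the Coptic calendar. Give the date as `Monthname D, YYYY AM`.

Both dates share Julian Day Number 2420691; in the Coptic calendar that is 5 Epip 1631 AM.

Epip 5, 1631 AM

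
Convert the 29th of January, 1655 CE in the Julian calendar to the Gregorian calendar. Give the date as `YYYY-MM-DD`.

The Julian–Gregorian offset here is 10 days (Julian trailing).
29 January 1655 Julian + 10 days → 8 February 1655 Gregorian.

1655-02-08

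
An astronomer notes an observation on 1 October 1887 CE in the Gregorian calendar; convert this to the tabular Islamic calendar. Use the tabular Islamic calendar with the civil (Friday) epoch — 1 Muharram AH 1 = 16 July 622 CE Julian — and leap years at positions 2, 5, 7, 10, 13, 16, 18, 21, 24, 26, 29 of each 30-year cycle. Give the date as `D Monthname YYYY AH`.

13 Muharram 1305 AH

Julian Day Number of the source date = 2410546.
Converting JDN 2410546 to the tabular Islamic calendar gives 13 Muharram 1305 AH.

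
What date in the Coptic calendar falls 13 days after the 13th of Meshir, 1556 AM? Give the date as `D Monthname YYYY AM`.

26 Meshir 1556 AM

The starting date is JDN 2393156; 2393156 + 13 = 2393169.
JDN 2393169 corresponds to 26 Meshir 1556 AM.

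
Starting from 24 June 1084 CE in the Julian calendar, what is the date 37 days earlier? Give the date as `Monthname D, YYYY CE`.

May 18, 1084 CE

JDN of 24 June 1084 CE = 2117164.
2117164 − 37 = 2117127.
JDN 2117127 in the Julian calendar is May 18, 1084 CE.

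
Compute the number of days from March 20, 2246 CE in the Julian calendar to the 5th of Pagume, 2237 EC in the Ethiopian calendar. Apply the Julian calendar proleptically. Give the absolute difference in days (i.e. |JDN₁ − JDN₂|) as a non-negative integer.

JDN of the first date = 2541488.
JDN of the second date = 2541284.
|2541284 − 2541488| = 204.

204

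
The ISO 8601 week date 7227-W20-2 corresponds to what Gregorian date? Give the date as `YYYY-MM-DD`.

7227-05-18

ISO week 1 of 7227 is the week containing the first Thursday of 7227.
Week 20, day 2 (Tuesday) lands on 7227-05-18.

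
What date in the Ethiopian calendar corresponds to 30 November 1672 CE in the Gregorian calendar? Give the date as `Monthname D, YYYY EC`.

Julian Day Number of the source date = 2332080.
Converting JDN 2332080 to the Ethiopian calendar gives 24 Hidar 1665 EC.

Hidar 24, 1665 EC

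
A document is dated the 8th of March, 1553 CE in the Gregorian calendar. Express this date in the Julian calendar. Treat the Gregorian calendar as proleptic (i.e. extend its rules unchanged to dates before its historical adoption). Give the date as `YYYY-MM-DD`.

The Julian–Gregorian offset here is 10 days (Julian trailing).
8 March 1553 Gregorian − 10 days → 26 February 1553 Julian.

1553-02-26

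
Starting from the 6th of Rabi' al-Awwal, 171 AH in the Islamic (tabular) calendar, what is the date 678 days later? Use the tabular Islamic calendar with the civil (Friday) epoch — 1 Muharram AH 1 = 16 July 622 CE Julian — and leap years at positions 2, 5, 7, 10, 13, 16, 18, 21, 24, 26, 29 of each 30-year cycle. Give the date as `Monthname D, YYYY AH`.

Safar 4, 173 AH

Counting 678 days forward from JDN 2008746 reaches JDN 2009424, which is Safar 4, 173 AH.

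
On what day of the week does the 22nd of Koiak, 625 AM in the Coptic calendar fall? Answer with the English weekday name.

Sunday

In the proleptic Gregorian calendar this is 23 December 908 (JDN 2053057).
2053057 ≡ 6 (mod 7); counting from Monday = 0 gives Sunday.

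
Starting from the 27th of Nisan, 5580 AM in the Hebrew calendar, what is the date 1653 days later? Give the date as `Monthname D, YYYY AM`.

The starting date is JDN 2385902; 2385902 + 1653 = 2387555.
JDN 2387555 corresponds to Tishrei 28, 5585 AM.

Tishrei 28, 5585 AM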